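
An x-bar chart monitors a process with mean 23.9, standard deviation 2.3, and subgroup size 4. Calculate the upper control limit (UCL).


UCL = 23.9 + 3 * 2.3 / sqrt(4)

27.35


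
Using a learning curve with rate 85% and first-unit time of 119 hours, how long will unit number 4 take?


Formula: T_n = T_1 * (learning_rate)^(log2(n)) where learning_rate = rate/100
Doublings = log2(4) = 2
T_n = 119 * 0.85^2
T_n = 119 * 0.7225 = 86.0 hours

86.0 hours


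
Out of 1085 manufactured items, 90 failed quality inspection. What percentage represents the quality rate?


Formula: Quality Rate = Good Pieces / Total Pieces * 100
Good pieces = 1085 - 90 = 995
QR = 995 / 1085 * 100 = 91.7%

91.7%


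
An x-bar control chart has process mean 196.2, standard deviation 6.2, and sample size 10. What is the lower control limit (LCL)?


LCL = 196.2 - 3 * 6.2 / sqrt(10)

190.32


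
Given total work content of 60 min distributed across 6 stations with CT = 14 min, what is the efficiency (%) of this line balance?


Formula: Efficiency = Sum of Task Times / (N_stations * CT) * 100
Total station capacity = 6 stations * 14 min = 84 min
Efficiency = 60 / 84 * 100 = 71.4%

71.4%


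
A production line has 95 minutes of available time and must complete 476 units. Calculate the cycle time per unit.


Formula: CT = Available Time / Number of Units
CT = 95 min / 476 units
CT = 0.2 min/unit

0.2 min/unit


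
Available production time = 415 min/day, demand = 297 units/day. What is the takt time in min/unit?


Formula: Takt Time = Available Production Time / Customer Demand
Takt = 415 min/day / 297 units/day
Takt = 1.4 min/unit

1.4 min/unit


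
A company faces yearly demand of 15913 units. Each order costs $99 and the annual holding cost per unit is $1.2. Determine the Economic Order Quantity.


Formula: EOQ = sqrt(2 * D * S / H)
Numerator: 2 * 15913 * 99 = 3150774
2DS/H = 3150774 / 1.2 = 2625645.0
EOQ = sqrt(2625645.0) = 1620.4 units

1620.4 units


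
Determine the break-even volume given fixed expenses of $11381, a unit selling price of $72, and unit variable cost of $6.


Formula: BEQ = Fixed Costs / (Price - Variable Cost)
Contribution margin = $72 - $6 = $66/unit
BEQ = ceil($11381 / $66/unit) = ceil(172.44) = 173 units

173 units


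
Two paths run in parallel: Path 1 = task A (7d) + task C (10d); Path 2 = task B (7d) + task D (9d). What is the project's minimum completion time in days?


Path 1 = 7 + 10 = 17 days
Path 2 = 7 + 9 = 16 days
Duration = max(17, 16) = 17 days

17 days


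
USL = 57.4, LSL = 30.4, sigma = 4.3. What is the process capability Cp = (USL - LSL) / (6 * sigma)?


Cp = (57.4 - 30.4) / (6 * 4.3)

1.05


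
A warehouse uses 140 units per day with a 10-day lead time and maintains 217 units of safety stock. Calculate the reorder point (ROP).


Formula: ROP = (Daily Demand * Lead Time) + Safety Stock
Demand during lead time = 140 * 10 = 1400 units
ROP = 1400 + 217 = 1617 units

1617 units


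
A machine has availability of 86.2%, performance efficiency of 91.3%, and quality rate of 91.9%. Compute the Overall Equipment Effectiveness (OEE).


Formula: OEE = Availability * Performance * Quality / 10000
A * P = 86.2% * 91.3% / 100 = 78.7%
OEE = 78.7% * 91.9% / 100 = 72.3%

72.3%


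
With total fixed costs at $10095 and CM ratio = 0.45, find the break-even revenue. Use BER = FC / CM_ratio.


Formula: BER = Fixed Costs / Contribution Margin Ratio
BER = $10095 / 0.45
BER = $22433.33 (to the nearest cent)

$22433.33


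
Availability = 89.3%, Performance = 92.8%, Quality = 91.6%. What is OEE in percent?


Formula: OEE = Availability * Performance * Quality / 10000
A * P = 89.3% * 92.8% / 100 = 82.87%
OEE = 82.87% * 91.6% / 100 = 75.9%

75.9%


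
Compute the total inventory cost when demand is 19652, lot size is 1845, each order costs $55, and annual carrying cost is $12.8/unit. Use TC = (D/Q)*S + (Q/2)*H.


TC = 19652/1845 * 55 + 1845/2 * 12.8

$12393.83


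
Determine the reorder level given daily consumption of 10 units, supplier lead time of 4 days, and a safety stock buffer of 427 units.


Formula: ROP = (Daily Demand * Lead Time) + Safety Stock
Demand during lead time = 10 * 4 = 40 units
ROP = 40 + 427 = 467 units

467 units


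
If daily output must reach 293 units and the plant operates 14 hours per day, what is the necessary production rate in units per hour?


Formula: Production Rate = Daily Demand / Available Hours
Rate = 293 units/day / 14 hours/day
Rate = 20.9 units/hour

20.9 units/hour


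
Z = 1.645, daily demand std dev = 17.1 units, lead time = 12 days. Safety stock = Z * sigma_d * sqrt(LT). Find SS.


Formula: SS = z * sigma_d * sqrt(LT)
sqrt(LT) = sqrt(12) = 3.4641
SS = 1.645 * 17.1 * 3.4641
SS = 97.4 units

97.4 units


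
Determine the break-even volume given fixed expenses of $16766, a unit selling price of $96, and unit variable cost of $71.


Formula: BEQ = Fixed Costs / (Price - Variable Cost)
Contribution margin = $96 - $71 = $25/unit
BEQ = ceil($16766 / $25/unit) = ceil(670.64) = 671 units

671 units


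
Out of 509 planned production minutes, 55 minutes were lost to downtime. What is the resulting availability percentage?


Formula: Availability = (Planned Time - Downtime) / Planned Time * 100
Uptime = 509 - 55 = 454 min
Availability = 454 / 509 * 100 = 89.2%

89.2%


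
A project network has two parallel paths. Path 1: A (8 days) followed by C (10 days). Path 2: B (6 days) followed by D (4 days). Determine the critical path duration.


Path 1 = 8 + 10 = 18 days
Path 2 = 6 + 4 = 10 days
Duration = max(18, 10) = 18 days

18 days


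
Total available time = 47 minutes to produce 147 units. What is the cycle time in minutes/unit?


Formula: CT = Available Time / Number of Units
CT = 47 min / 147 units
CT = 0.32 min/unit

0.32 min/unit


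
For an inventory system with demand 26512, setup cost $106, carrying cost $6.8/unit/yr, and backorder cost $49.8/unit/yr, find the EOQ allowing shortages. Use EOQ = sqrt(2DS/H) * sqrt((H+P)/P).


Formula: EOQ* = sqrt(2DS/H) * sqrt((H+P)/P)
Base EOQ = sqrt(2*26512*106/6.8) = 909.15 units
Correction = sqrt((6.8+49.8)/49.8) = 1.06609
EOQ* = 909.15 * 1.06609 = 969.2 units

969.2 units


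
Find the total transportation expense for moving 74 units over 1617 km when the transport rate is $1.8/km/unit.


TC = dist * cost * units = 1617 * 1.8 * 74 = $215384.40

$215384.40


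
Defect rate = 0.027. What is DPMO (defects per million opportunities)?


DPMO = defect_rate * 1000000 = 0.027 * 1000000

27000


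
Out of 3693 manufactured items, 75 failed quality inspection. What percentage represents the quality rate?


Formula: Quality Rate = Good Pieces / Total Pieces * 100
Good pieces = 3693 - 75 = 3618
QR = 3618 / 3693 * 100 = 98.0%

98.0%


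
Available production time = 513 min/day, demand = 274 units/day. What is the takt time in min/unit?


Formula: Takt Time = Available Production Time / Customer Demand
Takt = 513 min/day / 274 units/day
Takt = 1.87 min/unit

1.87 min/unit


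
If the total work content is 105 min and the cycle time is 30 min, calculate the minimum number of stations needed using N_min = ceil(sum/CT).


Formula: N_min = ceil(Sum of Task Times / Cycle Time)
N_min = ceil(105 min / 30 min) = ceil(3.5)
N_min = 4 stations

4


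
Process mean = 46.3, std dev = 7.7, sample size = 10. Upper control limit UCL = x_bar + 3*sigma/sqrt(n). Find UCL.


UCL = 46.3 + 3 * 7.7 / sqrt(10)

53.6


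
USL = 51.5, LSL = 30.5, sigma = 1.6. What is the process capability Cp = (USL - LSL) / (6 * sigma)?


Cp = (51.5 - 30.5) / (6 * 1.6)

2.19


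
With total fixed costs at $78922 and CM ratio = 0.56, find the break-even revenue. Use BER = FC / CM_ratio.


Formula: BER = Fixed Costs / Contribution Margin Ratio
BER = $78922 / 0.56
BER = $140932.14 (to the nearest cent)

$140932.14


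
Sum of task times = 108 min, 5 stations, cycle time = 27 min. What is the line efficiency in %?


Formula: Efficiency = Sum of Task Times / (N_stations * CT) * 100
Total station capacity = 5 stations * 27 min = 135 min
Efficiency = 108 / 135 * 100 = 80.0%

80.0%


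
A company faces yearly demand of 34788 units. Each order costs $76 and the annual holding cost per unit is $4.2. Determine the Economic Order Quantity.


Formula: EOQ = sqrt(2 * D * S / H)
Numerator: 2 * 34788 * 76 = 5287776
2DS/H = 5287776 / 4.2 = 1258994.3
EOQ = sqrt(1258994.3) = 1122.0 units

1122.0 units


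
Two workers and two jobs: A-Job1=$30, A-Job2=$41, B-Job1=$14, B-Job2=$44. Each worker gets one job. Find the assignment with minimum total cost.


Option 1: A->1 + B->2 = $30 + $44 = $74
Option 2: A->2 + B->1 = $41 + $14 = $55
Min cost = min($74, $55) = $55

$55


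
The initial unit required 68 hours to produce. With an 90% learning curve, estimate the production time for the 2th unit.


Formula: T_n = T_1 * (learning_rate)^(log2(n)) where learning_rate = rate/100
Doublings = log2(2) = 1
T_n = 68 * 0.9^1
T_n = 68 * 0.9 = 61.2 hours

61.2 hours


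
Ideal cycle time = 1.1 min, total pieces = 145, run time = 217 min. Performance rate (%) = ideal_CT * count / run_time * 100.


Formula: Performance = (Ideal CT * Total Count) / Run Time * 100
Ideal output time = 1.1 * 145 = 159.5 min
Performance = 159.5 / 217 * 100 = 73.5%

73.5%


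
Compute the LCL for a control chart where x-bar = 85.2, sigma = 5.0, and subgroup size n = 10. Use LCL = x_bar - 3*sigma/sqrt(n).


LCL = 85.2 - 3 * 5.0 / sqrt(10)

80.46


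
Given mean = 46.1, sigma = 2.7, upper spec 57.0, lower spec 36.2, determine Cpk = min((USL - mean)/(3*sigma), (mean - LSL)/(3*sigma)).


Cpu = (57.0 - 46.1) / (3 * 2.7) = 1.35
Cpl = (46.1 - 36.2) / (3 * 2.7) = 1.22
Cpk = min(1.35, 1.22) = 1.22

1.22


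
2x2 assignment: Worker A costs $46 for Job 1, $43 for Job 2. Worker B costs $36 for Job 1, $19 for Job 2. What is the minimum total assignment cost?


Option 1: A->1 + B->2 = $46 + $19 = $65
Option 2: A->2 + B->1 = $43 + $36 = $79
Min cost = min($65, $79) = $65

$65


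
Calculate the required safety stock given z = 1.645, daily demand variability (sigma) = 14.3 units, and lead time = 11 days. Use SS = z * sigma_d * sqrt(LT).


Formula: SS = z * sigma_d * sqrt(LT)
sqrt(LT) = sqrt(11) = 3.3166
SS = 1.645 * 14.3 * 3.3166
SS = 78.0 units

78.0 units


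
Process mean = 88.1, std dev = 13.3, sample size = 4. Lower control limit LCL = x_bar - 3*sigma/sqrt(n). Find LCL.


LCL = 88.1 - 3 * 13.3 / sqrt(4)

68.15


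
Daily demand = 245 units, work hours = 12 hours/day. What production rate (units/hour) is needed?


Formula: Production Rate = Daily Demand / Available Hours
Rate = 245 units/day / 12 hours/day
Rate = 20.4 units/hour

20.4 units/hour


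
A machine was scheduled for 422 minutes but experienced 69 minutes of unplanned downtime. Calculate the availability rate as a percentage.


Formula: Availability = (Planned Time - Downtime) / Planned Time * 100
Uptime = 422 - 69 = 353 min
Availability = 353 / 422 * 100 = 83.6%

83.6%


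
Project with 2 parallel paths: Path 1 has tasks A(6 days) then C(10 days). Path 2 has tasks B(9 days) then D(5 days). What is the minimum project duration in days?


Path 1 = 6 + 10 = 16 days
Path 2 = 9 + 5 = 14 days
Duration = max(16, 14) = 16 days

16 days


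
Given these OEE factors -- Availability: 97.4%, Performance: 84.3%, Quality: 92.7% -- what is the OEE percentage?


Formula: OEE = Availability * Performance * Quality / 10000
A * P = 97.4% * 84.3% / 100 = 82.11%
OEE = 82.11% * 92.7% / 100 = 76.1%

76.1%


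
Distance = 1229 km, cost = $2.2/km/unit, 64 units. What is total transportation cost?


TC = dist * cost * units = 1229 * 2.2 * 64 = $173043.20

$173043.20


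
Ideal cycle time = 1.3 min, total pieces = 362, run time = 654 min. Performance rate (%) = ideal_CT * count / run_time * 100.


Formula: Performance = (Ideal CT * Total Count) / Run Time * 100
Ideal output time = 1.3 * 362 = 470.6 min
Performance = 470.6 / 654 * 100 = 72.0%

72.0%


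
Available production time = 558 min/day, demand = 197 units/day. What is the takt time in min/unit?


Formula: Takt Time = Available Production Time / Customer Demand
Takt = 558 min/day / 197 units/day
Takt = 2.83 min/unit

2.83 min/unit


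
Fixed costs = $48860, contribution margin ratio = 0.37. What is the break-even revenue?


Formula: BER = Fixed Costs / Contribution Margin Ratio
BER = $48860 / 0.37
BER = $132054.05 (to the nearest cent)

$132054.05


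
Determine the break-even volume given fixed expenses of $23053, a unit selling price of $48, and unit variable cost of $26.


Formula: BEQ = Fixed Costs / (Price - Variable Cost)
Contribution margin = $48 - $26 = $22/unit
BEQ = ceil($23053 / $22/unit) = ceil(1047.86) = 1048 units

1048 units


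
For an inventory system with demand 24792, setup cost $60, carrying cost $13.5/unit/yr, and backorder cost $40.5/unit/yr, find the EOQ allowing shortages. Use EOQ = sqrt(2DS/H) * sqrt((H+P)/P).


Formula: EOQ* = sqrt(2DS/H) * sqrt((H+P)/P)
Base EOQ = sqrt(2*24792*60/13.5) = 469.44 units
Correction = sqrt((13.5+40.5)/40.5) = 1.1547
EOQ* = 469.44 * 1.1547 = 542.1 units

542.1 units


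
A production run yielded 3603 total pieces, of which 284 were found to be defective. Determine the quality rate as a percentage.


Formula: Quality Rate = Good Pieces / Total Pieces * 100
Good pieces = 3603 - 284 = 3319
QR = 3319 / 3603 * 100 = 92.1%

92.1%


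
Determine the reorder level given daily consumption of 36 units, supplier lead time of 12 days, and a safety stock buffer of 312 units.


Formula: ROP = (Daily Demand * Lead Time) + Safety Stock
Demand during lead time = 36 * 12 = 432 units
ROP = 432 + 312 = 744 units

744 units


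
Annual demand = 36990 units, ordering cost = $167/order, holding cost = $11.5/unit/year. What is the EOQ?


Formula: EOQ = sqrt(2 * D * S / H)
Numerator: 2 * 36990 * 167 = 12354660
2DS/H = 12354660 / 11.5 = 1074318.3
EOQ = sqrt(1074318.3) = 1036.5 units

1036.5 units


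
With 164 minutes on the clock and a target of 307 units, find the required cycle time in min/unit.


Formula: CT = Available Time / Number of Units
CT = 164 min / 307 units
CT = 0.53 min/unit

0.53 min/unit


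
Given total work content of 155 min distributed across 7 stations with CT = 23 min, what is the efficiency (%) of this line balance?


Formula: Efficiency = Sum of Task Times / (N_stations * CT) * 100
Total station capacity = 7 stations * 23 min = 161 min
Efficiency = 155 / 161 * 100 = 96.3%

96.3%


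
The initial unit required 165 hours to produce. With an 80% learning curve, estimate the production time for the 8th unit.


Formula: T_n = T_1 * (learning_rate)^(log2(n)) where learning_rate = rate/100
Doublings = log2(8) = 3
T_n = 165 * 0.8^3
T_n = 165 * 0.512 = 84.5 hours

84.5 hours


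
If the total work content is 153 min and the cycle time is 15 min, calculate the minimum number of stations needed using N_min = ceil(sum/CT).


Formula: N_min = ceil(Sum of Task Times / Cycle Time)
N_min = ceil(153 min / 15 min) = ceil(10.2)
N_min = 11 stations

11


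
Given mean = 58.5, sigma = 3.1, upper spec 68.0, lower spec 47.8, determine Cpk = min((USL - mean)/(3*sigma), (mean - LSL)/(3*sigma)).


Cpu = (68.0 - 58.5) / (3 * 3.1) = 1.02
Cpl = (58.5 - 47.8) / (3 * 3.1) = 1.15
Cpk = min(1.02, 1.15) = 1.02

1.02


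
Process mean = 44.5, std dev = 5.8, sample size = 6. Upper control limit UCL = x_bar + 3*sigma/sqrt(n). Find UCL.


UCL = 44.5 + 3 * 5.8 / sqrt(6)

51.6


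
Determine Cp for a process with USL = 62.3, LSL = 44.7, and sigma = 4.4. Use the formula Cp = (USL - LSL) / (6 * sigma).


Cp = (62.3 - 44.7) / (6 * 4.4)

0.67


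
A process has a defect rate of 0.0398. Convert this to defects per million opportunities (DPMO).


DPMO = defect_rate * 1000000 = 0.0398 * 1000000

39800


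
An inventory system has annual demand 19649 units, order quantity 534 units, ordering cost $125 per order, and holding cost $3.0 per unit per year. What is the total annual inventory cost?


TC = 19649/534 * 125 + 534/2 * 3.0

$5400.49


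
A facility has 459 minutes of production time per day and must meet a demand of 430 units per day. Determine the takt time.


Formula: Takt Time = Available Production Time / Customer Demand
Takt = 459 min/day / 430 units/day
Takt = 1.07 min/unit

1.07 min/unit


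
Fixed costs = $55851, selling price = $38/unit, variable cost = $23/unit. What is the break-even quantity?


Formula: BEQ = Fixed Costs / (Price - Variable Cost)
Contribution margin = $38 - $23 = $15/unit
BEQ = ceil($55851 / $15/unit) = ceil(3723.4) = 3724 units

3724 units


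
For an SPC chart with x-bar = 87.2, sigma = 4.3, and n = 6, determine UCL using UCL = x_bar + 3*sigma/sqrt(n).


UCL = 87.2 + 3 * 4.3 / sqrt(6)

92.47


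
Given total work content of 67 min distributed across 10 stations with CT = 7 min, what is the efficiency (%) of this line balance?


Formula: Efficiency = Sum of Task Times / (N_stations * CT) * 100
Total station capacity = 10 stations * 7 min = 70 min
Efficiency = 67 / 70 * 100 = 95.7%

95.7%


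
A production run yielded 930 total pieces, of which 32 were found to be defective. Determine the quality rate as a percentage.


Formula: Quality Rate = Good Pieces / Total Pieces * 100
Good pieces = 930 - 32 = 898
QR = 898 / 930 * 100 = 96.6%

96.6%


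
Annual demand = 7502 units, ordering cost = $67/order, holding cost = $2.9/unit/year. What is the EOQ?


Formula: EOQ = sqrt(2 * D * S / H)
Numerator: 2 * 7502 * 67 = 1005268
2DS/H = 1005268 / 2.9 = 346644.1
EOQ = sqrt(346644.1) = 588.8 units

588.8 units


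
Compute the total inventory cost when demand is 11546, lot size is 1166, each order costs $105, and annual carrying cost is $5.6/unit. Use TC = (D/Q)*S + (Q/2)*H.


TC = 11546/1166 * 105 + 1166/2 * 5.6

$4304.53


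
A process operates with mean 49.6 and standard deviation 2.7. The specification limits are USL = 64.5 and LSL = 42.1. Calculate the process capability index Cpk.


Cpu = (64.5 - 49.6) / (3 * 2.7) = 1.84
Cpl = (49.6 - 42.1) / (3 * 2.7) = 0.93
Cpk = min(1.84, 0.93) = 0.93

0.93


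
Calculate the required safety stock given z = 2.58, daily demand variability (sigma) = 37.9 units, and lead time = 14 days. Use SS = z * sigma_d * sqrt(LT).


Formula: SS = z * sigma_d * sqrt(LT)
sqrt(LT) = sqrt(14) = 3.7417
SS = 2.58 * 37.9 * 3.7417
SS = 365.9 units

365.9 units


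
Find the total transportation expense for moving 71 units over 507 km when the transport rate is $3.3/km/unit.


TC = dist * cost * units = 507 * 3.3 * 71 = $118790.10

$118790.10


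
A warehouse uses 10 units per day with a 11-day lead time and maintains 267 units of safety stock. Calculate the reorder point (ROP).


Formula: ROP = (Daily Demand * Lead Time) + Safety Stock
Demand during lead time = 10 * 11 = 110 units
ROP = 110 + 267 = 377 units

377 units


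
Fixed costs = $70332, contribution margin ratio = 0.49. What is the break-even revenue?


Formula: BER = Fixed Costs / Contribution Margin Ratio
BER = $70332 / 0.49
BER = $143534.69 (to the nearest cent)

$143534.69


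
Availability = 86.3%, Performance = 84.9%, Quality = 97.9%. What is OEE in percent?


Formula: OEE = Availability * Performance * Quality / 10000
A * P = 86.3% * 84.9% / 100 = 73.27%
OEE = 73.27% * 97.9% / 100 = 71.7%

71.7%


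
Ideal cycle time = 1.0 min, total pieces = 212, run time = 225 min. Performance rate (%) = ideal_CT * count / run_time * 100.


Formula: Performance = (Ideal CT * Total Count) / Run Time * 100
Ideal output time = 1.0 * 212 = 212.0 min
Performance = 212.0 / 225 * 100 = 94.2%

94.2%


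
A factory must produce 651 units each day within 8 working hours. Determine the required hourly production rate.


Formula: Production Rate = Daily Demand / Available Hours
Rate = 651 units/day / 8 hours/day
Rate = 81.4 units/hour

81.4 units/hour


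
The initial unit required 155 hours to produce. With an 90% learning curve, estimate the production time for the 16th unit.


Formula: T_n = T_1 * (learning_rate)^(log2(n)) where learning_rate = rate/100
Doublings = log2(16) = 4
T_n = 155 * 0.9^4
T_n = 155 * 0.6561 = 101.7 hours

101.7 hours


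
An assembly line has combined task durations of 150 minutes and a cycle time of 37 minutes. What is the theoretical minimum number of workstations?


Formula: N_min = ceil(Sum of Task Times / Cycle Time)
N_min = ceil(150 min / 37 min) = ceil(4.0541)
N_min = 5 stations

5


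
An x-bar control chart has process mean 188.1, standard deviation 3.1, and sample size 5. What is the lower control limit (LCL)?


LCL = 188.1 - 3 * 3.1 / sqrt(5)

183.94


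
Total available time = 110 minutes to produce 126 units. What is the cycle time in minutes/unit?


Formula: CT = Available Time / Number of Units
CT = 110 min / 126 units
CT = 0.87 min/unit

0.87 min/unit


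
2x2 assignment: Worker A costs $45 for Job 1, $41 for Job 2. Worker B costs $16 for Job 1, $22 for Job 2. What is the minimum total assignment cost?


Option 1: A->1 + B->2 = $45 + $22 = $67
Option 2: A->2 + B->1 = $41 + $16 = $57
Min cost = min($67, $57) = $57

$57


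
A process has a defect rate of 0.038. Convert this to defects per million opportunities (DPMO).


DPMO = defect_rate * 1000000 = 0.038 * 1000000

38000


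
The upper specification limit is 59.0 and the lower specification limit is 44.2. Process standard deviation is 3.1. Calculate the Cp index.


Cp = (59.0 - 44.2) / (6 * 3.1)

0.8


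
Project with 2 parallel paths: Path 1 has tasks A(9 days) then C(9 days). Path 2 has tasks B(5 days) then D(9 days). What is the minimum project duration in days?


Path 1 = 9 + 9 = 18 days
Path 2 = 5 + 9 = 14 days
Duration = max(18, 14) = 18 days

18 days


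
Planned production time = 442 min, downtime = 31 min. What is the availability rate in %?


Formula: Availability = (Planned Time - Downtime) / Planned Time * 100
Uptime = 442 - 31 = 411 min
Availability = 411 / 442 * 100 = 93.0%

93.0%


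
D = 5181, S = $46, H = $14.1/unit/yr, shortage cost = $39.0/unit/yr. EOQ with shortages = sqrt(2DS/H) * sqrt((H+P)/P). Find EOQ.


Formula: EOQ* = sqrt(2DS/H) * sqrt((H+P)/P)
Base EOQ = sqrt(2*5181*46/14.1) = 183.86 units
Correction = sqrt((14.1+39.0)/39.0) = 1.16685
EOQ* = 183.86 * 1.16685 = 214.5 units

214.5 units


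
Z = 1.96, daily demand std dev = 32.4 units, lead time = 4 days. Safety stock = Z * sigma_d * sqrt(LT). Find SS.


Formula: SS = z * sigma_d * sqrt(LT)
sqrt(LT) = sqrt(4) = 2.0
SS = 1.96 * 32.4 * 2.0
SS = 127.0 units

127.0 units


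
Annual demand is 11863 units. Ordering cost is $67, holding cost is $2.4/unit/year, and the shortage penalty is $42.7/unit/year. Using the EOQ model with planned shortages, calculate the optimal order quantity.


Formula: EOQ* = sqrt(2DS/H) * sqrt((H+P)/P)
Base EOQ = sqrt(2*11863*67/2.4) = 813.85 units
Correction = sqrt((2.4+42.7)/42.7) = 1.02772
EOQ* = 813.85 * 1.02772 = 836.4 units

836.4 units


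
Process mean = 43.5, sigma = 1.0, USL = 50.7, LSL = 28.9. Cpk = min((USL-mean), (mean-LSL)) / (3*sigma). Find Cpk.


Cpu = (50.7 - 43.5) / (3 * 1.0) = 2.4
Cpl = (43.5 - 28.9) / (3 * 1.0) = 4.87
Cpk = min(2.4, 4.87) = 2.4

2.4


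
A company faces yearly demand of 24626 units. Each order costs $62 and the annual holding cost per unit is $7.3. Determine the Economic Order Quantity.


Formula: EOQ = sqrt(2 * D * S / H)
Numerator: 2 * 24626 * 62 = 3053624
2DS/H = 3053624 / 7.3 = 418304.7
EOQ = sqrt(418304.7) = 646.8 units

646.8 units


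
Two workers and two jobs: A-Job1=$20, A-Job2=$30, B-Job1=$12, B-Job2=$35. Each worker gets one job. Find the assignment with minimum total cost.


Option 1: A->1 + B->2 = $20 + $35 = $55
Option 2: A->2 + B->1 = $30 + $12 = $42
Min cost = min($55, $42) = $42

$42


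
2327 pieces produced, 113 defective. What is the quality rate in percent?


Formula: Quality Rate = Good Pieces / Total Pieces * 100
Good pieces = 2327 - 113 = 2214
QR = 2214 / 2327 * 100 = 95.1%

95.1%


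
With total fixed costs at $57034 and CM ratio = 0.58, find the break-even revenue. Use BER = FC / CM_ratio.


Formula: BER = Fixed Costs / Contribution Margin Ratio
BER = $57034 / 0.58
BER = $98334.48 (to the nearest cent)

$98334.48


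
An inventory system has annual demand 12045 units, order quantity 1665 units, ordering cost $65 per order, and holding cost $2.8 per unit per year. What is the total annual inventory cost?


TC = 12045/1665 * 65 + 1665/2 * 2.8

$2801.23


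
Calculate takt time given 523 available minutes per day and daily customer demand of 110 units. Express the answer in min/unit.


Formula: Takt Time = Available Production Time / Customer Demand
Takt = 523 min/day / 110 units/day
Takt = 4.75 min/unit

4.75 min/unit


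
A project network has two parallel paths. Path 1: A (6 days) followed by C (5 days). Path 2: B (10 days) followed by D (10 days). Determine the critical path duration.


Path 1 = 6 + 5 = 11 days
Path 2 = 10 + 10 = 20 days
Duration = max(11, 20) = 20 days

20 days


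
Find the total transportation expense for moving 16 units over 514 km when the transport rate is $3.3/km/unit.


TC = dist * cost * units = 514 * 3.3 * 16 = $27139.20

$27139.20


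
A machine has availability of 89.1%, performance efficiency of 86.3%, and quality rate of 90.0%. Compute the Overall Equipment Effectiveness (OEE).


Formula: OEE = Availability * Performance * Quality / 10000
A * P = 89.1% * 86.3% / 100 = 76.89%
OEE = 76.89% * 90.0% / 100 = 69.2%

69.2%


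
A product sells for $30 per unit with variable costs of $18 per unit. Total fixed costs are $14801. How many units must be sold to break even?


Formula: BEQ = Fixed Costs / (Price - Variable Cost)
Contribution margin = $30 - $18 = $12/unit
BEQ = ceil($14801 / $12/unit) = ceil(1233.42) = 1234 units

1234 units


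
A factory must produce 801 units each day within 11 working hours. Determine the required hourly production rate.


Formula: Production Rate = Daily Demand / Available Hours
Rate = 801 units/day / 11 hours/day
Rate = 72.8 units/hour

72.8 units/hour


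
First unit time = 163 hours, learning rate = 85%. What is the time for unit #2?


Formula: T_n = T_1 * (learning_rate)^(log2(n)) where learning_rate = rate/100
Doublings = log2(2) = 1
T_n = 163 * 0.85^1
T_n = 163 * 0.85 = 138.6 hours

138.6 hours


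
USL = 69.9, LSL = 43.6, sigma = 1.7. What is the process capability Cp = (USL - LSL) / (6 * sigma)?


Cp = (69.9 - 43.6) / (6 * 1.7)

2.58


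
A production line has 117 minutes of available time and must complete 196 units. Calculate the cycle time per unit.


Formula: CT = Available Time / Number of Units
CT = 117 min / 196 units
CT = 0.6 min/unit

0.6 min/unit


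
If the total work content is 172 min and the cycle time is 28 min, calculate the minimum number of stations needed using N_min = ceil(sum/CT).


Formula: N_min = ceil(Sum of Task Times / Cycle Time)
N_min = ceil(172 min / 28 min) = ceil(6.1429)
N_min = 7 stations

7


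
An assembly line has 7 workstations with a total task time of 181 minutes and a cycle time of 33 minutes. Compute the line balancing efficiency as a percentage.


Formula: Efficiency = Sum of Task Times / (N_stations * CT) * 100
Total station capacity = 7 stations * 33 min = 231 min
Efficiency = 181 / 231 * 100 = 78.4%

78.4%


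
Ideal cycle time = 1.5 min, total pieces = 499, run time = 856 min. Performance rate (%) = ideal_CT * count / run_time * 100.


Formula: Performance = (Ideal CT * Total Count) / Run Time * 100
Ideal output time = 1.5 * 499 = 748.5 min
Performance = 748.5 / 856 * 100 = 87.4%

87.4%


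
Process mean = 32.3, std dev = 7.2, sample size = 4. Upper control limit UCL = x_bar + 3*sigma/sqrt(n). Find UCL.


UCL = 32.3 + 3 * 7.2 / sqrt(4)

43.1


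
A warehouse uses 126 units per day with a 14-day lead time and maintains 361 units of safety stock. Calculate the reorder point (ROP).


Formula: ROP = (Daily Demand * Lead Time) + Safety Stock
Demand during lead time = 126 * 14 = 1764 units
ROP = 1764 + 361 = 2125 units

2125 units


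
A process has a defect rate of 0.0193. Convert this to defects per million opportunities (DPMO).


DPMO = defect_rate * 1000000 = 0.0193 * 1000000

19300


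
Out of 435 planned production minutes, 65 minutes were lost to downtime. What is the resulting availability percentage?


Formula: Availability = (Planned Time - Downtime) / Planned Time * 100
Uptime = 435 - 65 = 370 min
Availability = 370 / 435 * 100 = 85.1%

85.1%


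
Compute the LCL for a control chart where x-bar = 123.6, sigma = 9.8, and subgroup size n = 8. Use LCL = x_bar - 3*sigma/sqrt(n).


LCL = 123.6 - 3 * 9.8 / sqrt(8)

113.21


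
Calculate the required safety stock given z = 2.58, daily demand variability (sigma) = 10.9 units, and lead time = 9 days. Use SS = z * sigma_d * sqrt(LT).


Formula: SS = z * sigma_d * sqrt(LT)
sqrt(LT) = sqrt(9) = 3.0
SS = 2.58 * 10.9 * 3.0
SS = 84.4 units

84.4 units


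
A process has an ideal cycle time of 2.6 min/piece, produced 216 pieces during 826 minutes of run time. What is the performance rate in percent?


Formula: Performance = (Ideal CT * Total Count) / Run Time * 100
Ideal output time = 2.6 * 216 = 561.6 min
Performance = 561.6 / 826 * 100 = 68.0%

68.0%


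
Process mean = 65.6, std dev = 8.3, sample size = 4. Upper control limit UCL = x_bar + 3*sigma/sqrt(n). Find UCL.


UCL = 65.6 + 3 * 8.3 / sqrt(4)

78.05


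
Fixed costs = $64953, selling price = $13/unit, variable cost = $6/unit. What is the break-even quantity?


Formula: BEQ = Fixed Costs / (Price - Variable Cost)
Contribution margin = $13 - $6 = $7/unit
BEQ = ceil($64953 / $7/unit) = ceil(9279.0) = 9279 units

9279 units


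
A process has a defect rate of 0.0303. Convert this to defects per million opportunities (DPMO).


DPMO = defect_rate * 1000000 = 0.0303 * 1000000

30300


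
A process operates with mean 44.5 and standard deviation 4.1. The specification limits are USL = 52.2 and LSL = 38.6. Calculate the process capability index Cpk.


Cpu = (52.2 - 44.5) / (3 * 4.1) = 0.63
Cpl = (44.5 - 38.6) / (3 * 4.1) = 0.48
Cpk = min(0.63, 0.48) = 0.48

0.48


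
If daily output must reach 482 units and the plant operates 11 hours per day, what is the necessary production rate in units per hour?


Formula: Production Rate = Daily Demand / Available Hours
Rate = 482 units/day / 11 hours/day
Rate = 43.8 units/hour

43.8 units/hour


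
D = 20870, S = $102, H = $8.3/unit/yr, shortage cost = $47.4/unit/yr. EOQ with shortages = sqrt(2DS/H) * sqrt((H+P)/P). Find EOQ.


Formula: EOQ* = sqrt(2DS/H) * sqrt((H+P)/P)
Base EOQ = sqrt(2*20870*102/8.3) = 716.2 units
Correction = sqrt((8.3+47.4)/47.4) = 1.08402
EOQ* = 716.2 * 1.08402 = 776.4 units

776.4 units


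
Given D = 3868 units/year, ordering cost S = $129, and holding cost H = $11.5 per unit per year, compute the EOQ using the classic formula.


Formula: EOQ = sqrt(2 * D * S / H)
Numerator: 2 * 3868 * 129 = 997944
2DS/H = 997944 / 11.5 = 86777.7
EOQ = sqrt(86777.7) = 294.6 units

294.6 units


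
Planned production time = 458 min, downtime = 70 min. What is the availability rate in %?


Formula: Availability = (Planned Time - Downtime) / Planned Time * 100
Uptime = 458 - 70 = 388 min
Availability = 388 / 458 * 100 = 84.7%

84.7%


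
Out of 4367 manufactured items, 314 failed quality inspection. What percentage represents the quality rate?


Formula: Quality Rate = Good Pieces / Total Pieces * 100
Good pieces = 4367 - 314 = 4053
QR = 4053 / 4367 * 100 = 92.8%

92.8%


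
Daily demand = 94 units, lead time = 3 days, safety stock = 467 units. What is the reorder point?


Formula: ROP = (Daily Demand * Lead Time) + Safety Stock
Demand during lead time = 94 * 3 = 282 units
ROP = 282 + 467 = 749 units

749 units


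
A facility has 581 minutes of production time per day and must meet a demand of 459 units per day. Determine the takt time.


Formula: Takt Time = Available Production Time / Customer Demand
Takt = 581 min/day / 459 units/day
Takt = 1.27 min/unit

1.27 min/unit


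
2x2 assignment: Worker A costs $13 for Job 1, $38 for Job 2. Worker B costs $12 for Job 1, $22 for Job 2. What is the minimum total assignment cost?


Option 1: A->1 + B->2 = $13 + $22 = $35
Option 2: A->2 + B->1 = $38 + $12 = $50
Min cost = min($35, $50) = $35

$35


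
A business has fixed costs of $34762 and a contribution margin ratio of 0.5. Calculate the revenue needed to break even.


Formula: BER = Fixed Costs / Contribution Margin Ratio
BER = $34762 / 0.5
BER = $69524.00 (to the nearest cent)

$69524.00


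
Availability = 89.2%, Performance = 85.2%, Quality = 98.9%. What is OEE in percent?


Formula: OEE = Availability * Performance * Quality / 10000
A * P = 89.2% * 85.2% / 100 = 76.0%
OEE = 76.0% * 98.9% / 100 = 75.2%

75.2%


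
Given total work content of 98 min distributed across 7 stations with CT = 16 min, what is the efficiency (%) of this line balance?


Formula: Efficiency = Sum of Task Times / (N_stations * CT) * 100
Total station capacity = 7 stations * 16 min = 112 min
Efficiency = 98 / 112 * 100 = 87.5%

87.5%


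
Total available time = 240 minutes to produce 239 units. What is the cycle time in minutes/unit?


Formula: CT = Available Time / Number of Units
CT = 240 min / 239 units
CT = 1.0 min/unit

1.0 min/unit


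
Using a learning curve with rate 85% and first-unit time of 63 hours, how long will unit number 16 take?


Formula: T_n = T_1 * (learning_rate)^(log2(n)) where learning_rate = rate/100
Doublings = log2(16) = 4
T_n = 63 * 0.85^4
T_n = 63 * 0.522 = 32.9 hours

32.9 hours


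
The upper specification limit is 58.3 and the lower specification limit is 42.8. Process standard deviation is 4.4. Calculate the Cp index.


Cp = (58.3 - 42.8) / (6 * 4.4)

0.59


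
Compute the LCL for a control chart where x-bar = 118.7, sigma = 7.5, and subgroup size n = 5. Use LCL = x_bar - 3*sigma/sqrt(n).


LCL = 118.7 - 3 * 7.5 / sqrt(5)

108.64


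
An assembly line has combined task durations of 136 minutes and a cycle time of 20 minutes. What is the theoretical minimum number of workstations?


Formula: N_min = ceil(Sum of Task Times / Cycle Time)
N_min = ceil(136 min / 20 min) = ceil(6.8)
N_min = 7 stations

7


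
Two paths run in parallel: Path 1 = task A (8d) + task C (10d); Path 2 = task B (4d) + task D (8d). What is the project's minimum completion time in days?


Path 1 = 8 + 10 = 18 days
Path 2 = 4 + 8 = 12 days
Duration = max(18, 12) = 18 days

18 days


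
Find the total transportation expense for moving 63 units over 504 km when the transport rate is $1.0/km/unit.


TC = dist * cost * units = 504 * 1.0 * 63 = $31752.00

$31752.00


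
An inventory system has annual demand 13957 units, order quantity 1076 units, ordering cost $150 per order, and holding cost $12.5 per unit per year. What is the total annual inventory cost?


TC = 13957/1076 * 150 + 1076/2 * 12.5

$8670.68


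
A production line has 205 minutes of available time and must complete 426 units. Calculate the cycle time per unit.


Formula: CT = Available Time / Number of Units
CT = 205 min / 426 units
CT = 0.48 min/unit

0.48 min/unit


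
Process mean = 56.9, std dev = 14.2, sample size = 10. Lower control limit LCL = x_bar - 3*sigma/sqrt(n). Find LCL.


LCL = 56.9 - 3 * 14.2 / sqrt(10)

43.43


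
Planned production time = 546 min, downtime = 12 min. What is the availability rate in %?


Formula: Availability = (Planned Time - Downtime) / Planned Time * 100
Uptime = 546 - 12 = 534 min
Availability = 534 / 546 * 100 = 97.8%

97.8%


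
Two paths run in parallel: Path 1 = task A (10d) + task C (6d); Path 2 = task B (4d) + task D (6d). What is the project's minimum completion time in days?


Path 1 = 10 + 6 = 16 days
Path 2 = 4 + 6 = 10 days
Duration = max(16, 10) = 16 days

16 days


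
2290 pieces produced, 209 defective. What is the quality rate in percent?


Formula: Quality Rate = Good Pieces / Total Pieces * 100
Good pieces = 2290 - 209 = 2081
QR = 2081 / 2290 * 100 = 90.9%

90.9%


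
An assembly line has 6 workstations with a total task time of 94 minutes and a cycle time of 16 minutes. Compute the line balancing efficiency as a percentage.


Formula: Efficiency = Sum of Task Times / (N_stations * CT) * 100
Total station capacity = 6 stations * 16 min = 96 min
Efficiency = 94 / 96 * 100 = 97.9%

97.9%


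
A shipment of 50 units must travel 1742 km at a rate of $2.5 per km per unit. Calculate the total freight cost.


TC = dist * cost * units = 1742 * 2.5 * 50 = $217750.00

$217750.00


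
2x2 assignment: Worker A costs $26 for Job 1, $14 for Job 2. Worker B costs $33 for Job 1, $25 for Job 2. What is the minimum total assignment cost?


Option 1: A->1 + B->2 = $26 + $25 = $51
Option 2: A->2 + B->1 = $14 + $33 = $47
Min cost = min($51, $47) = $47

$47


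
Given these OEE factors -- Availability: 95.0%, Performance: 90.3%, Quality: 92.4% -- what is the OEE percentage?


Formula: OEE = Availability * Performance * Quality / 10000
A * P = 95.0% * 90.3% / 100 = 85.79%
OEE = 85.79% * 92.4% / 100 = 79.3%

79.3%


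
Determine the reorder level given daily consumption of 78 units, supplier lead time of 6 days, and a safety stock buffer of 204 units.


Formula: ROP = (Daily Demand * Lead Time) + Safety Stock
Demand during lead time = 78 * 6 = 468 units
ROP = 468 + 204 = 672 units

672 units


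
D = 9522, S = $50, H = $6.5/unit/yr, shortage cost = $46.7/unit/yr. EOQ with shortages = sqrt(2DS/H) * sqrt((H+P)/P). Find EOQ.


Formula: EOQ* = sqrt(2DS/H) * sqrt((H+P)/P)
Base EOQ = sqrt(2*9522*50/6.5) = 382.74 units
Correction = sqrt((6.5+46.7)/46.7) = 1.06733
EOQ* = 382.74 * 1.06733 = 408.5 units

408.5 units


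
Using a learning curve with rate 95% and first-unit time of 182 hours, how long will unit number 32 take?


Formula: T_n = T_1 * (learning_rate)^(log2(n)) where learning_rate = rate/100
Doublings = log2(32) = 5
T_n = 182 * 0.95^5
T_n = 182 * 0.7738 = 140.8 hours

140.8 hours


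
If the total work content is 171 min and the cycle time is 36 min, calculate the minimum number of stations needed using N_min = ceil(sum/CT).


Formula: N_min = ceil(Sum of Task Times / Cycle Time)
N_min = ceil(171 min / 36 min) = ceil(4.75)
N_min = 5 stations

5


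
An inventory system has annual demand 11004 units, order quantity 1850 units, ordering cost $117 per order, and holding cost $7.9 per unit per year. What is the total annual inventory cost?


TC = 11004/1850 * 117 + 1850/2 * 7.9

$8003.43


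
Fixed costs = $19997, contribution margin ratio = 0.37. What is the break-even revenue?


Formula: BER = Fixed Costs / Contribution Margin Ratio
BER = $19997 / 0.37
BER = $54045.95 (to the nearest cent)

$54045.95


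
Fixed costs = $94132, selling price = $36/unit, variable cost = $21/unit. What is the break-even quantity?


Formula: BEQ = Fixed Costs / (Price - Variable Cost)
Contribution margin = $36 - $21 = $15/unit
BEQ = ceil($94132 / $15/unit) = ceil(6275.47) = 6276 units

6276 units


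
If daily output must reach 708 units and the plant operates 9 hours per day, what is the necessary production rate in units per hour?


Formula: Production Rate = Daily Demand / Available Hours
Rate = 708 units/day / 9 hours/day
Rate = 78.7 units/hour

78.7 units/hour


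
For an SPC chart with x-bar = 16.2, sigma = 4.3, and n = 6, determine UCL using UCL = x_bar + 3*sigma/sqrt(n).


UCL = 16.2 + 3 * 4.3 / sqrt(6)

21.47
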